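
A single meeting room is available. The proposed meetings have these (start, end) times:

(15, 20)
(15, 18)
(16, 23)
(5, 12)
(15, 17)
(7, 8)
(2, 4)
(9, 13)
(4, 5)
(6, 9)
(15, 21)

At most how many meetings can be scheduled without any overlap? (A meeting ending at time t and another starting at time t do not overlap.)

By end time: (2,4), (4,5), (7,8), (6,9), (5,12), (9,13), (15,17), (15,18), (15,20), (15,21), (16,23).
Pick (2,4); next start ≥ 4 → (4,5); next start ≥ 5 → (7,8); next start ≥ 8 → (9,13); next start ≥ 13 → (15,17).
Selected 5 meetings.

5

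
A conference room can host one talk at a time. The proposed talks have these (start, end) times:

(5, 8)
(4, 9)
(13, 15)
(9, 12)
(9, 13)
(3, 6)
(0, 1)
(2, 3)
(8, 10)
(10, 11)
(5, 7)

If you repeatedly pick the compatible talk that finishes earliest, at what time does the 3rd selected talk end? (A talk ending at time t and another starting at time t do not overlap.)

Order by finish time; keep every interval that doesn't clash with the previous kept one.
By end time: (0,1), (2,3), (3,6), (5,7), (5,8), (4,9), (8,10), (10,11), (9,12), (9,13), (13,15).
Pick (0,1); next start ≥ 1 → (2,3); next start ≥ 3 → (3,6); next start ≥ 6 → (8,10); next start ≥ 10 → (10,11); next start ≥ 11 → (13,15).
Selected: (0,1) (2,3) (3,6) (8,10) (10,11) (13,15)

6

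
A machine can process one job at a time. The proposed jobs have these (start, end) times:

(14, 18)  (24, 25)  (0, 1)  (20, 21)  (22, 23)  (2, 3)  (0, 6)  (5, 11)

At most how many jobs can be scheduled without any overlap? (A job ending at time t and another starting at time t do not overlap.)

By end time: (0,1), (2,3), (0,6), (5,11), (14,18), (20,21), (22,23), (24,25).
Pick (0,1); next start ≥ 1 → (2,3); next start ≥ 3 → (5,11); next start ≥ 11 → (14,18); next start ≥ 18 → (20,21); next start ≥ 21 → (22,23); next start ≥ 23 → (24,25).
Selected 7 jobs.

7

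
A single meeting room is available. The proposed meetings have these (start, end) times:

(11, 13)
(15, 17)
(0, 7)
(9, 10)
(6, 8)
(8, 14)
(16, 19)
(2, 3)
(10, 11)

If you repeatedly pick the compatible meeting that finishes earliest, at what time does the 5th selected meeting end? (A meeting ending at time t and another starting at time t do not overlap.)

13

Sort by end time and greedily take each interval whose start is ≥ the last chosen end.
By end time: (2,3), (0,7), (6,8), (9,10), (10,11), (11,13), (8,14), (15,17), (16,19).
Pick (2,3); next start ≥ 3 → (6,8); next start ≥ 8 → (9,10); next start ≥ 10 → (10,11); next start ≥ 11 → (11,13); next start ≥ 13 → (15,17).
Selected: (2,3) (6,8) (9,10) (10,11) (11,13) (15,17)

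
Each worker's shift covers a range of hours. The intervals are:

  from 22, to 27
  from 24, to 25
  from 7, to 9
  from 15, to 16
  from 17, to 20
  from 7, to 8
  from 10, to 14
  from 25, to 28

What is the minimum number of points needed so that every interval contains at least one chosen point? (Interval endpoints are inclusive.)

5

By right end: [7,8]  [7,9]  [10,14]  [15,16]  [17,20]  [24,25]  [22,27]  [25,28]
[7,8] uncovered → point at 8; [10,14] uncovered → point at 14; [15,16] uncovered → point at 16; [17,20] uncovered → point at 20; [24,25] uncovered → point at 25.
Points: 8, 14, 16, 20, 25 (5 total).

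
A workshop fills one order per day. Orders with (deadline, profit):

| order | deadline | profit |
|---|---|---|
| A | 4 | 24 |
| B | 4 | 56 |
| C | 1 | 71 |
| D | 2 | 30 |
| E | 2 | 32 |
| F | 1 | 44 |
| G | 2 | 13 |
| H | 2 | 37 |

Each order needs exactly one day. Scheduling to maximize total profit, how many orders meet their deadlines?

Take jobs in profit order; each goes to the latest open slot no later than its deadline.
Profit order: C=71 B=56 F=44 H=37 E=32 D=30 A=24 G=13
Assign: C→slot 1, B→slot 4, F skipped, H→slot 2, E skipped, D skipped, A→slot 3, G skipped.
Slots: [1:C] [2:H] [3:A] [4:B]
4 of 8 scheduled.

4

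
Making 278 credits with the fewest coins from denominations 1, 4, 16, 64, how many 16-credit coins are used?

1

Greedy: take as many of the largest coin as possible, then repeat with the remainder.
278 − 4×64→22 − 1×16→6 − 1×4→2 − 2×1→0
Count of 16: 1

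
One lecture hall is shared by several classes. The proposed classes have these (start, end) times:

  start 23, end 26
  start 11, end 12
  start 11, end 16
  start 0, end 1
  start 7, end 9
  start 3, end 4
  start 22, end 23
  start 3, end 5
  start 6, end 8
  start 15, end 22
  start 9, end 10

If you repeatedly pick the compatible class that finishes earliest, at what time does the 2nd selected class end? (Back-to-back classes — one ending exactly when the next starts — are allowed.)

By end time: (0,1), (3,4), (3,5), (6,8), (7,9), (9,10), (11,12), (11,16), (15,22), (22,23), (23,26).
Pick (0,1); next start ≥ 1 → (3,4); next start ≥ 4 → (6,8); next start ≥ 8 → (9,10); next start ≥ 10 → (11,12); next start ≥ 12 → (15,22); next start ≥ 22 → (22,23); next start ≥ 23 → (23,26).
Selected: (0,1) (3,4) (6,8) (9,10) (11,12) (15,22) (22,23) (23,26)

4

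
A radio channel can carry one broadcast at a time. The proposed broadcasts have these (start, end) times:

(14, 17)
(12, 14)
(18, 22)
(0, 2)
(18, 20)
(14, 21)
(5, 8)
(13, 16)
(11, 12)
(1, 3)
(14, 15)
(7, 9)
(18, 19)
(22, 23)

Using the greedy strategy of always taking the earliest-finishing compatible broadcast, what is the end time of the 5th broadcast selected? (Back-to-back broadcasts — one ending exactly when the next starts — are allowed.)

15

Greedy by earliest finish: after sorting by end time, pick each interval compatible with the last pick.
By end time: (0,2), (1,3), (5,8), (7,9), (11,12), (12,14), (14,15), (13,16), (14,17), (18,19), (18,20), (14,21), (18,22), (22,23).
Pick (0,2); next start ≥ 2 → (5,8); next start ≥ 8 → (11,12); next start ≥ 12 → (12,14); next start ≥ 14 → (14,15); next start ≥ 15 → (18,19); next start ≥ 19 → (22,23).
Selected: (0,2) (5,8) (11,12) (12,14) (14,15) (18,19) (22,23)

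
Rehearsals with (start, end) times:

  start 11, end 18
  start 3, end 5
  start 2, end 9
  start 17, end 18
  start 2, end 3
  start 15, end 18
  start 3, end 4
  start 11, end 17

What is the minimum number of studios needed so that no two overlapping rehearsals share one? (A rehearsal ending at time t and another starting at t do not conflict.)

3

Count concurrent intervals with a sweep; the peak is the room count.
starts: [2, 2, 3, 3, 11, 11, 15, 17]
ends:   [3, 4, 5, 9, 17, 18, 18, 18]
s2→1 s2→2 e3→1 s3→2 s3→3  — peak 3.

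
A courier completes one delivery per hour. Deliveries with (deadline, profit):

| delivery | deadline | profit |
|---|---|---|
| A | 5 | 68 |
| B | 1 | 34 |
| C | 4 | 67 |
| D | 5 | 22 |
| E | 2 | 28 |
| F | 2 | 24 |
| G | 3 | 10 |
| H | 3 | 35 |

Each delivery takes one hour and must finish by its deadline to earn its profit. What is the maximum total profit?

232

Take jobs in profit order; each goes to the latest open slot no later than its deadline.
Profit order: A=68 C=67 H=35 B=34 E=28 F=24 D=22 G=10
Assign: A→slot 5, C→slot 4, H→slot 3, B→slot 1, E→slot 2, F skipped, D skipped, G skipped.
Slots: [1:B] [2:E] [3:H] [4:C] [5:A]
Profit = 34 + 28 + 35 + 67 + 68 = 232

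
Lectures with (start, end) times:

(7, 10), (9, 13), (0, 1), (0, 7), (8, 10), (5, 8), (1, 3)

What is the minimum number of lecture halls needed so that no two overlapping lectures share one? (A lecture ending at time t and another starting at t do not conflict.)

Count concurrent intervals with a sweep; the peak is the room count.
starts: [0, 0, 1, 5, 7, 8, 9]
ends:   [1, 3, 7, 8, 10, 10, 13]
s0→1 s0→2 e1→1 s1→2 e3→1 s5→2 e7→1 s7→2 e8→1 s8→2 s9→3  — peak 3.

3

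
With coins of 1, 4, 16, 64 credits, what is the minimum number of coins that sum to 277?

Greedy: take as many of the largest coin as possible, then repeat with the remainder.
277 = 4×64 + 1×16 + 1×4 + 1×1
Total coins = 4 + 1 + 1 + 1 = 7

7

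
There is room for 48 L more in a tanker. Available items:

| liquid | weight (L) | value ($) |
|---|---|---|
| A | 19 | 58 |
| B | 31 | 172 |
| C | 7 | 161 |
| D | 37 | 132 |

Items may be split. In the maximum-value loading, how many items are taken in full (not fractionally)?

2

Greedy by value/weight ratio, highest first.
Ratios (sorted): C 23.00, B 5.55, D 3.57, A 3.05
take C (7 @ 161); take B (31 @ 172); take 10/37 of D → 35.68. Capacity used 48/48.
2 item(s) taken whole; one partial (take 10/37 of D).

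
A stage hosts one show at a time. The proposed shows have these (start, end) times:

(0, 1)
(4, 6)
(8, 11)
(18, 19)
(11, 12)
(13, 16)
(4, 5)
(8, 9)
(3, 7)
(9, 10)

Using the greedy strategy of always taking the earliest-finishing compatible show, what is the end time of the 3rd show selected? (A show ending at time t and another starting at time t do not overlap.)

9

By end time: (0,1), (4,5), (4,6), (3,7), (8,9), (9,10), (8,11), (11,12), (13,16), (18,19).
Pick (0,1); next start ≥ 1 → (4,5); next start ≥ 5 → (8,9); next start ≥ 9 → (9,10); next start ≥ 10 → (11,12); next start ≥ 12 → (13,16); next start ≥ 16 → (18,19).
Selected: (0,1) (4,5) (8,9) (9,10) (11,12) (13,16) (18,19)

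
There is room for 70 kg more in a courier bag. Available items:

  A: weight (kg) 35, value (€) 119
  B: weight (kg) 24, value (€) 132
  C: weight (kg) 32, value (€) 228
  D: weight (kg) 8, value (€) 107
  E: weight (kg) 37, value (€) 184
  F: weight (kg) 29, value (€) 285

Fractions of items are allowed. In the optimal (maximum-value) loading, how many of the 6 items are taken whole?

Ratios (sorted): D 13.38, F 9.83, C 7.12, B 5.50, E 4.97, A 3.40
take D (8 @ 107); take F (29 @ 285); take C (32 @ 228); take 1/24 of B → 5.50. Capacity used 70/70.
3 item(s) taken whole; one partial (take 1/24 of B).

3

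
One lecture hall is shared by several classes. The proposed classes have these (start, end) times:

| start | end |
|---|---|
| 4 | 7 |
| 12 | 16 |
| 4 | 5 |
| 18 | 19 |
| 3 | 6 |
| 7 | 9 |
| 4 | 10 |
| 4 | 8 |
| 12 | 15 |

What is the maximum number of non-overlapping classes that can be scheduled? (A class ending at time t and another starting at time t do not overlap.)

Sort by end time and greedily take each interval whose start is ≥ the last chosen end.
Sorted by end: (4,5)  (3,6)  (4,7)  (4,8)  (7,9)  (4,10)  (12,15)  (12,16)  (18,19)
take (4,5); skip (4,7); take (7,9); take (12,15); take (18,19).
Selected 4 classes.

4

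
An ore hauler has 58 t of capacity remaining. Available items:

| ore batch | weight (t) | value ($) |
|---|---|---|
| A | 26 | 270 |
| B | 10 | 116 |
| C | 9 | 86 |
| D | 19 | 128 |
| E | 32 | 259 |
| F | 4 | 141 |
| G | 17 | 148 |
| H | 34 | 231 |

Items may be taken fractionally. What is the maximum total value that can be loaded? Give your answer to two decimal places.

Sort by value per unit weight and fill in that order.
Order: F (141/4=35.25) > B (116/10=11.60) > A (270/26=10.38) > C (86/9=9.56) > G (148/17=8.71) > E (259/32=8.09) > H (231/34=6.79) > D (128/19=6.74)
Fill: take F (4 @ 141) → take B (10 @ 116) → take A (26 @ 270) → take C (9 @ 86) → take 9/17 of G → 78.35; 58/58 used.
Total value = 691.35

691.35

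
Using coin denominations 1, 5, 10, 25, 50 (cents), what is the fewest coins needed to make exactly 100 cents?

2

100 = 2×50
Total coins = 2 = 2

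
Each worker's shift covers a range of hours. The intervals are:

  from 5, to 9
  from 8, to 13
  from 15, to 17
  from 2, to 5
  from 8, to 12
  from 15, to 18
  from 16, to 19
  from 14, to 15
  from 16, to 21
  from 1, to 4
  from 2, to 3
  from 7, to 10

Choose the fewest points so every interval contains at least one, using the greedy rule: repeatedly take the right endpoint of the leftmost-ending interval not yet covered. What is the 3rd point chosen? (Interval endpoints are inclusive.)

Sorted: [2,3] [1,4] [2,5] [5,9] [7,10] [8,12] [8,13] [14,15] [15,17] [15,18] [16,19] [16,21]
{[2,3],[1,4],[2,5]} hit by 3; {[5,9],[7,10],[8,12],[8,13]} hit by 9; {[14,15],[15,17],[15,18]} hit by 15; {[16,19],[16,21]} hit by 19.
Points: 3, 9, 15, 19 (4 total).

15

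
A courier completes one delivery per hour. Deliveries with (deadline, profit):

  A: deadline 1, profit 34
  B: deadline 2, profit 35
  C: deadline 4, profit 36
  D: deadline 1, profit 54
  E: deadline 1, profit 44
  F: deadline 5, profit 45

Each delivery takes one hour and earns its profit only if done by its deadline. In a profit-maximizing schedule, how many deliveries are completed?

4

Take jobs in profit order; each goes to the latest open slot no later than its deadline.
By profit: D(d1,54), F(d5,45), E(d1,44), C(d4,36), B(d2,35), A(d1,34)
D→slot 1; F→slot 5; E skipped; C→slot 4; B→slot 2; A skipped.
4 of 6 scheduled.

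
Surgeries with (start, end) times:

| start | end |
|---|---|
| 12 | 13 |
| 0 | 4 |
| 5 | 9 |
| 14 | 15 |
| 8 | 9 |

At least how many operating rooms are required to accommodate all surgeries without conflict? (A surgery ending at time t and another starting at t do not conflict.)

Count concurrent intervals with a sweep; the peak is the room count.
starts: [0, 5, 8, 12, 14]
ends:   [4, 9, 9, 13, 15]
s0→1 e4→0 s5→1 s8→2  — peak 2.

2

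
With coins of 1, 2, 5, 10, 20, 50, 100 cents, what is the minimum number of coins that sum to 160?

3

160 − 1×100→60 − 1×50→10 − 1×10→0
Total coins = 1 + 1 + 1 = 3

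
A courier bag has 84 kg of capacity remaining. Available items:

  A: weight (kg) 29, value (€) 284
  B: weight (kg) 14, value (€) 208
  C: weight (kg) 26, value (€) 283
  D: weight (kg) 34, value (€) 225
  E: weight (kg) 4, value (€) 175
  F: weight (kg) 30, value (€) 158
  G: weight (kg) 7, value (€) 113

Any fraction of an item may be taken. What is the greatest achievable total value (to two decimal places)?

1089.47

Ratios (sorted): E 43.75, G 16.14, B 14.86, C 10.88, A 9.79, D 6.62, F 5.27
take E (4 @ 175); take G (7 @ 113); take B (14 @ 208); take C (26 @ 283); take A (29 @ 284); take 4/34 of D → 26.47. Capacity used 84/84.
Total value = 1089.47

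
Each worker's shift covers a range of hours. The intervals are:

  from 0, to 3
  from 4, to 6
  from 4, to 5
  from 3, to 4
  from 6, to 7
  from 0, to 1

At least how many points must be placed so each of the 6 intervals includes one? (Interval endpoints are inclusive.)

Sorted: [0,1] [0,3] [3,4] [4,5] [4,6] [6,7]
{[0,1],[0,3]} hit by 1; {[3,4],[4,5],[4,6]} hit by 4; {[6,7]} hit by 7.
Points: 1, 4, 7 (3 total).

3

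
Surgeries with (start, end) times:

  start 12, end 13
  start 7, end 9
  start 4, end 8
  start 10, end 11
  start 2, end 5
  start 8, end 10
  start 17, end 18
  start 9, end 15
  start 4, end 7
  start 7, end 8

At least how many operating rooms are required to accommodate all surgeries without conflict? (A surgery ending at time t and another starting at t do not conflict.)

Events (time:±→running): 2:+→1 4:+→2 4:+→3 … peak 3.

3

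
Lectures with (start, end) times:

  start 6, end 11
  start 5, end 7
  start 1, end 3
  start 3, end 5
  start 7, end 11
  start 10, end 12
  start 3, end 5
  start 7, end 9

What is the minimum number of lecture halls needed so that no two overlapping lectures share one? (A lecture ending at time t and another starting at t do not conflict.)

3

Events (time:±→running): 1:+→1 3:-→0 3:+→1 3:+→2 5:-→1 5:-→0 5:+→1 6:+→2 7:-→1 7:+→2 7:+→3 … peak 3.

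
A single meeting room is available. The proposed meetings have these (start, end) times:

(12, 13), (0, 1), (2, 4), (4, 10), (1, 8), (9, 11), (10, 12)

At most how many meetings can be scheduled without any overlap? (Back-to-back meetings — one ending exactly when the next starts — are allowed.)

Sorted by end: (0,1)  (2,4)  (1,8)  (4,10)  (9,11)  (10,12)  (12,13)
take (0,1); take (2,4); take (4,10); skip (9,11); take (10,12); take (12,13).
Selected 5 meetings.

5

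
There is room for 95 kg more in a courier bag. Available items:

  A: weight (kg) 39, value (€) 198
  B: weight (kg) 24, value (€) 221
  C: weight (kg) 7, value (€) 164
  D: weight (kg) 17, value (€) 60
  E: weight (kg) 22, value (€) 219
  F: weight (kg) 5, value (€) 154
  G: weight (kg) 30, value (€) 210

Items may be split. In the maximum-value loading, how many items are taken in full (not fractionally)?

5

Ratios (sorted): F 30.80, C 23.43, E 9.95, B 9.21, G 7.00, A 5.08, D 3.53
take F (5 @ 154); take C (7 @ 164); take E (22 @ 219); take B (24 @ 221); take G (30 @ 210); take 7/39 of A → 35.54. Capacity used 95/95.
5 item(s) taken whole; one partial (take 7/39 of A).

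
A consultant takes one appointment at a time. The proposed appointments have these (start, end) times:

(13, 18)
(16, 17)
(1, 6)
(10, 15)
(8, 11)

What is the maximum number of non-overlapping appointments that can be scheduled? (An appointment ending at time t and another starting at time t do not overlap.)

3

Order by finish time; keep every interval that doesn't clash with the previous kept one.
Sorted by end: (1,6)  (8,11)  (10,15)  (16,17)  (13,18)
take (1,6); take (8,11); take (16,17); skip (13,18).
Selected 3 appointments.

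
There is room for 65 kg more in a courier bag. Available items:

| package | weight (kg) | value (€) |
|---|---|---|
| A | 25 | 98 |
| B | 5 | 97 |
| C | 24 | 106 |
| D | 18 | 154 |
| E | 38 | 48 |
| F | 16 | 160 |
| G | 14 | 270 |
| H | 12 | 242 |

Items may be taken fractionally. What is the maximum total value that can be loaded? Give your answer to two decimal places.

Sort by value per unit weight and fill in that order.
Order: H (242/12=20.17) > B (97/5=19.40) > G (270/14=19.29) > F (160/16=10.00) > D (154/18=8.56) > C (106/24=4.42) > A (98/25=3.92) > E (48/38=1.26)
Fill: take H (12 @ 242) → take B (5 @ 97) → take G (14 @ 270) → take F (16 @ 160) → take D (18 @ 154); 65/65 used.
Total value = 923.00

923.00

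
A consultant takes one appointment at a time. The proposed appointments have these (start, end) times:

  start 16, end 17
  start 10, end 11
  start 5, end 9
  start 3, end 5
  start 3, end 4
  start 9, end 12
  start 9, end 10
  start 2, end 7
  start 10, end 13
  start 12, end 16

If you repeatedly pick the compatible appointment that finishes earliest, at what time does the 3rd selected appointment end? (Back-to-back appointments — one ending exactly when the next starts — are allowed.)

By end time: (3,4), (3,5), (2,7), (5,9), (9,10), (10,11), (9,12), (10,13), (12,16), (16,17).
Pick (3,4); next start ≥ 4 → (5,9); next start ≥ 9 → (9,10); next start ≥ 10 → (10,11); next start ≥ 11 → (12,16); next start ≥ 16 → (16,17).
Selected: (3,4) (5,9) (9,10) (10,11) (12,16) (16,17)

10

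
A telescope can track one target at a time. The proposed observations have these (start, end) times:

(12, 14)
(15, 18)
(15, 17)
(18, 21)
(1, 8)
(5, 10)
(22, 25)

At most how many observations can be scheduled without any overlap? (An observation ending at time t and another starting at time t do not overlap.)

5

Sort by end time and greedily take each interval whose start is ≥ the last chosen end.
By end time: (1,8), (5,10), (12,14), (15,17), (15,18), (18,21), (22,25).
Pick (1,8); next start ≥ 8 → (12,14); next start ≥ 14 → (15,17); next start ≥ 17 → (18,21); next start ≥ 21 → (22,25).
Selected 5 observations.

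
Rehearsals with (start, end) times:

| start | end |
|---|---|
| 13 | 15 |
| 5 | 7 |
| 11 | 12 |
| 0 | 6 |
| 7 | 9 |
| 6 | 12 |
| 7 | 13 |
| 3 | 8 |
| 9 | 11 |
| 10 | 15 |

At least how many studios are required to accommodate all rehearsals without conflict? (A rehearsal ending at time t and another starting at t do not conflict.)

Events (time:±→running): 0:+→1 3:+→2 5:+→3 6:-→2 6:+→3 7:-→2 7:+→3 7:+→4 … peak 4.

4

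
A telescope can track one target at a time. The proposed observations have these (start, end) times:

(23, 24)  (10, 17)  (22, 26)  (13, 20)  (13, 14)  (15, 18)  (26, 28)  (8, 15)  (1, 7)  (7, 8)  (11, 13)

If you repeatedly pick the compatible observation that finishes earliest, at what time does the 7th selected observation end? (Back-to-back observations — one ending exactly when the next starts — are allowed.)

Order by finish time; keep every interval that doesn't clash with the previous kept one.
Sorted by end: (1,7)  (7,8)  (11,13)  (13,14)  (8,15)  (10,17)  (15,18)  (13,20)  (23,24)  (22,26)  (26,28)
take (1,7); take (7,8); take (11,13); take (13,14); skip (8,15); take (15,18); take (23,24); take (26,28).
Selected: (1,7) (7,8) (11,13) (13,14) (15,18) (23,24) (26,28)

28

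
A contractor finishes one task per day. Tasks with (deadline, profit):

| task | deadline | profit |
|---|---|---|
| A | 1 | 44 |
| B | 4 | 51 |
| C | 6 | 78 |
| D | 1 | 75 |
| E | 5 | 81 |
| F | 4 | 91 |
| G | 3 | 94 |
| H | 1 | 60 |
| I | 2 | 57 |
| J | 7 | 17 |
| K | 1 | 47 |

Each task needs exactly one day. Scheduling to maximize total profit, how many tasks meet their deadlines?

7

Sort by profit descending; place each in the latest free slot ≤ its deadline.
By profit: G(d3,94), F(d4,91), E(d5,81), C(d6,78), D(d1,75), H(d1,60), I(d2,57), B(d4,51), K(d1,47), A(d1,44), J(d7,17)
G→slot 3; F→slot 4; E→slot 5; C→slot 6; D→slot 1; H skipped; I→slot 2; B skipped; K skipped; A skipped; J→slot 7.
7 of 11 scheduled.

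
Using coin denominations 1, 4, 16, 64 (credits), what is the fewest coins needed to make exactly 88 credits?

Greedy: take as many of the largest coin as possible, then repeat with the remainder.
88 − 1×64→24 − 1×16→8 − 2×4→0
Total coins = 1 + 1 + 2 = 4

4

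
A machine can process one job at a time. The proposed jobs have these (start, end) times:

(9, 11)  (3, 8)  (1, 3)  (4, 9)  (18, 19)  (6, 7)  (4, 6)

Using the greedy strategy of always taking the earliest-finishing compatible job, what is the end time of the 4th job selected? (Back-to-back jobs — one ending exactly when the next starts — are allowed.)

Sort by end time and greedily take each interval whose start is ≥ the last chosen end.
By end time: (1,3), (4,6), (6,7), (3,8), (4,9), (9,11), (18,19).
Pick (1,3); next start ≥ 3 → (4,6); next start ≥ 6 → (6,7); next start ≥ 7 → (9,11); next start ≥ 11 → (18,19).
Selected: (1,3) (4,6) (6,7) (9,11) (18,19)

11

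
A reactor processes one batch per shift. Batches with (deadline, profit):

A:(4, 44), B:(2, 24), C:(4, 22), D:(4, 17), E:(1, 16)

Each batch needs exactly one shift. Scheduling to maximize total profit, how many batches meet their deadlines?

By profit: A(d4,44), B(d2,24), C(d4,22), D(d4,17), E(d1,16)
A→slot 4; B→slot 2; C→slot 3; D→slot 1; E skipped.
4 of 5 scheduled.

4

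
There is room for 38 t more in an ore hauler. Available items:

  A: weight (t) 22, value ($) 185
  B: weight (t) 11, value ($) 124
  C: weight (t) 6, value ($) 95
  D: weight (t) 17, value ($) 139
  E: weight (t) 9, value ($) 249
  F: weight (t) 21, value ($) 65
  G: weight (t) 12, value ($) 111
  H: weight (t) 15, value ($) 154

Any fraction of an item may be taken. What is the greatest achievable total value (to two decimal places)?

Order: E (249/9=27.67) > C (95/6=15.83) > B (124/11=11.27) > H (154/15=10.27) > G (111/12=9.25) > A (185/22=8.41) > D (139/17=8.18) > F (65/21=3.10)
Fill: take E (9 @ 249) → take C (6 @ 95) → take B (11 @ 124) → take 12/15 of H → 123.20; 38/38 used.
Total value = 591.20

591.20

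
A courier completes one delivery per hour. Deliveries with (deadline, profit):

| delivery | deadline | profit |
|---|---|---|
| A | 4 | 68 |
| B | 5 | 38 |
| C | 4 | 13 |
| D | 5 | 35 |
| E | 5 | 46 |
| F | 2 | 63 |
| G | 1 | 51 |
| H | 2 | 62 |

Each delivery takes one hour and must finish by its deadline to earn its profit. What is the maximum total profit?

277

Take jobs in profit order; each goes to the latest open slot no later than its deadline.
By profit: A(d4,68), F(d2,63), H(d2,62), G(d1,51), E(d5,46), B(d5,38), D(d5,35), C(d4,13)
A→slot 4; F→slot 2; H→slot 1; G skipped; E→slot 5; B→slot 3; D skipped; C skipped.
Profit = 62 + 63 + 38 + 68 + 46 = 277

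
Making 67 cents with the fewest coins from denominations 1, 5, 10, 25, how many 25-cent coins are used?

67 = 2×25 + 1×10 + 1×5 + 2×1
Count of 25: 2

2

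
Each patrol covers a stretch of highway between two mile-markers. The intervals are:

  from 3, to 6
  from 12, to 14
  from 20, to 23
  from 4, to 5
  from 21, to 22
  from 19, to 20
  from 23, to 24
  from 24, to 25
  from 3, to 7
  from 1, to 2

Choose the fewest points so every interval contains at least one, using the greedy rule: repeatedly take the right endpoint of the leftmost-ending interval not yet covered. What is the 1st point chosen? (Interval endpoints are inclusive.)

Sort by right endpoint; whenever an interval is uncovered, place a point at its right end.
By right end: [1,2]  [4,5]  [3,6]  [3,7]  [12,14]  [19,20]  [21,22]  [20,23]  [23,24]  [24,25]
[1,2] uncovered → point at 2; [4,5] uncovered → point at 5; [12,14] uncovered → point at 14; [19,20] uncovered → point at 20; [21,22] uncovered → point at 22; [23,24] uncovered → point at 24.
Points: 2, 5, 14, 20, 22, 24 (6 total).

2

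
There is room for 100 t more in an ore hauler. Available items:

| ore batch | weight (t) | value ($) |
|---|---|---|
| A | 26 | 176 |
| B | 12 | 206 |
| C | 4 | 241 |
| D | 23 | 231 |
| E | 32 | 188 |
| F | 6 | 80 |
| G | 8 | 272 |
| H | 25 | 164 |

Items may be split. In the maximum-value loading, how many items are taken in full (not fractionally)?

Sort by value per unit weight and fill in that order.
Order: C (241/4=60.25) > G (272/8=34.00) > B (206/12=17.17) > F (80/6=13.33) > D (231/23=10.04) > A (176/26=6.77) > H (164/25=6.56) > E (188/32=5.88)
Fill: take C (4 @ 241) → take G (8 @ 272) → take B (12 @ 206) → take F (6 @ 80) → take D (23 @ 231) → take A (26 @ 176) → take 21/25 of H → 137.76; 100/100 used.
6 item(s) taken whole; one partial (take 21/25 of H).

6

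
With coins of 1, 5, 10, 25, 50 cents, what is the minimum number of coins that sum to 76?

76 − 1×50→26 − 1×25→1 − 1×1→0
Total coins = 1 + 1 + 1 = 3

3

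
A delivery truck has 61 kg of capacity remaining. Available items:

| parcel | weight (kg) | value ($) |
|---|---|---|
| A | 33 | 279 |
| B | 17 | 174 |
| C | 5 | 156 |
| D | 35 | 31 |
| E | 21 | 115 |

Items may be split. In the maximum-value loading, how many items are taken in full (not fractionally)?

Greedy by value/weight ratio, highest first.
Order: C (156/5=31.20) > B (174/17=10.24) > A (279/33=8.45) > E (115/21=5.48) > D (31/35=0.89)
Fill: take C (5 @ 156) → take B (17 @ 174) → take A (33 @ 279) → take 6/21 of E → 32.86; 61/61 used.
3 item(s) taken whole; one partial (take 6/21 of E).

3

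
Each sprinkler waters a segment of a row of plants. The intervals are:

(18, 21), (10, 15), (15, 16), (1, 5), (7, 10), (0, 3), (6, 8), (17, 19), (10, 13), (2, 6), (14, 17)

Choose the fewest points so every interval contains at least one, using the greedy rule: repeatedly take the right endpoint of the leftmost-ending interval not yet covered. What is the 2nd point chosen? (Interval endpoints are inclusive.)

8

Sort by right endpoint; whenever an interval is uncovered, place a point at its right end.
Sorted: [0,3] [1,5] [2,6] [6,8] [7,10] [10,13] [10,15] [15,16] [14,17] [17,19] [18,21]
{[0,3],[1,5],[2,6]} hit by 3; {[6,8],[7,10]} hit by 8; {[10,13],[10,15]} hit by 13; {[15,16],[14,17]} hit by 16; {[17,19],[18,21]} hit by 19.
Points: 3, 8, 13, 16, 19 (5 total).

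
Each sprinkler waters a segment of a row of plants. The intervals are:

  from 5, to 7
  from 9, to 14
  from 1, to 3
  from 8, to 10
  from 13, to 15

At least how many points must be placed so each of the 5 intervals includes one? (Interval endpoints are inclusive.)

4

Sort by right endpoint; whenever an interval is uncovered, place a point at its right end.
Sorted: [1,3] [5,7] [8,10] [9,14] [13,15]
{[1,3]} hit by 3; {[5,7]} hit by 7; {[8,10],[9,14]} hit by 10; {[13,15]} hit by 15.
Points: 3, 7, 10, 15 (4 total).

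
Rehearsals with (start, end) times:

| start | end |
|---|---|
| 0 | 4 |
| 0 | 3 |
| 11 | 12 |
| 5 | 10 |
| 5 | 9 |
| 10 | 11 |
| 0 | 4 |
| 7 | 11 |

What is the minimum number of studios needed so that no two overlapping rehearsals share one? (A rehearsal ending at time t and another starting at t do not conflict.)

The answer is the maximum number of intervals overlapping at any instant.
starts: [0, 0, 0, 5, 5, 7, 10, 11]
ends:   [3, 4, 4, 9, 10, 11, 11, 12]
s0→1 s0→2 s0→3  — peak 3.

3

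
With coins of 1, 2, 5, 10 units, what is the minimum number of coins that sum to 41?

5

Greedy: take as many of the largest coin as possible, then repeat with the remainder.
41 = 4×10 + 1×1
Total coins = 4 + 1 = 5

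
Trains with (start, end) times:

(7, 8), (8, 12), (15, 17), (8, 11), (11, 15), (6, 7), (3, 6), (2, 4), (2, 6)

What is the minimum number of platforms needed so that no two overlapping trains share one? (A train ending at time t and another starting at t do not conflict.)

3

starts: [2, 2, 3, 6, 7, 8, 8, 11, 15]
ends:   [4, 6, 6, 7, 8, 11, 12, 15, 17]
s2→1 s2→2 s3→3  — peak 3.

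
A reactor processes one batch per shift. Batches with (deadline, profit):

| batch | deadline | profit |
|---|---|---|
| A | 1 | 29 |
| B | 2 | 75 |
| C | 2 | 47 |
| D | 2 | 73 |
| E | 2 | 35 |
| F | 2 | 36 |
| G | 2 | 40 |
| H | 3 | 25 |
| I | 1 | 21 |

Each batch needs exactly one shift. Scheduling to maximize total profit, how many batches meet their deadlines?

Sort by profit descending; place each in the latest free slot ≤ its deadline.
Profit order: B=75 D=73 C=47 G=40 F=36 E=35 A=29 H=25 I=21
Assign: B→slot 2, D→slot 1, C skipped, G skipped, F skipped, E skipped, A skipped, H→slot 3, I skipped.
Slots: [1:D] [2:B] [3:H]
3 of 9 scheduled.

3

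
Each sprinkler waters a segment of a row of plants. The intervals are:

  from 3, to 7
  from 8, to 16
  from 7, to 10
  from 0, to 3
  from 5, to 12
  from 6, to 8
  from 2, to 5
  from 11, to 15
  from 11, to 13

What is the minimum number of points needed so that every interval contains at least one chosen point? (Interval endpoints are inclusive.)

By right end: [0,3]  [2,5]  [3,7]  [6,8]  [7,10]  [5,12]  [11,13]  [11,15]  [8,16]
[0,3] uncovered → point at 3; [6,8] uncovered → point at 8; [11,13] uncovered → point at 13.
Points: 3, 8, 13 (3 total).

3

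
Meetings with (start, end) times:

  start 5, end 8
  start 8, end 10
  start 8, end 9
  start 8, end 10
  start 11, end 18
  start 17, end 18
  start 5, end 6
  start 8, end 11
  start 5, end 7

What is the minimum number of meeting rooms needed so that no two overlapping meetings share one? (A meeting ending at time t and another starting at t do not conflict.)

4

starts: [5, 5, 5, 8, 8, 8, 8, 11, 17]
ends:   [6, 7, 8, 9, 10, 10, 11, 18, 18]
s5→1 s5→2 s5→3 e6→2 e7→1 e8→0 s8→1 s8→2 s8→3 s8→4  — peak 4.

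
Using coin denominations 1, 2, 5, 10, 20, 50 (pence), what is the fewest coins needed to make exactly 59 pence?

Greedy: take as many of the largest coin as possible, then repeat with the remainder.
59 = 1×50 + 1×5 + 2×2
Total coins = 1 + 1 + 2 = 4

4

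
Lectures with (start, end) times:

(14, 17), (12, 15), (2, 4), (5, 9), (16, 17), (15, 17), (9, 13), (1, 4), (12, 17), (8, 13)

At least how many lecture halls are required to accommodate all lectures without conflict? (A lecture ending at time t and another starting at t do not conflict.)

4

starts: [1, 2, 5, 8, 9, 12, 12, 14, 15, 16]
ends:   [4, 4, 9, 13, 13, 15, 17, 17, 17, 17]
s1→1 s2→2 e4→1 e4→0 s5→1 s8→2 e9→1 s9→2 s12→3 s12→4  — peak 4.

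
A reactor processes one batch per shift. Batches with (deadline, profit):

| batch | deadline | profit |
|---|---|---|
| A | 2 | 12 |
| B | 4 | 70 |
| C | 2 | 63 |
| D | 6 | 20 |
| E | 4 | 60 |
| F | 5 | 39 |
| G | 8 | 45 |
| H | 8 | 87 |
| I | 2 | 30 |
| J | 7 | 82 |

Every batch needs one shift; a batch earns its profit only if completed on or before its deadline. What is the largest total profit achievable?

476

Profit order: H=87 J=82 B=70 C=63 E=60 G=45 F=39 I=30 D=20 A=12
Assign: H→slot 8, J→slot 7, B→slot 4, C→slot 2, E→slot 3, G→slot 6, F→slot 5, I→slot 1, D skipped, A skipped.
Slots: [1:I] [2:C] [3:E] [4:B] [5:F] [6:G] [7:J] [8:H]
Profit = 30 + 63 + 60 + 70 + 39 + 45 + 82 + 87 = 476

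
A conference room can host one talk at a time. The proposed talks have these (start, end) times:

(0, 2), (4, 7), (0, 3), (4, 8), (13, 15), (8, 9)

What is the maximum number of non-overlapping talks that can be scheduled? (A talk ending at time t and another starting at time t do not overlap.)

Order by finish time; keep every interval that doesn't clash with the previous kept one.
By end time: (0,2), (0,3), (4,7), (4,8), (8,9), (13,15).
Pick (0,2); next start ≥ 2 → (4,7); next start ≥ 7 → (8,9); next start ≥ 9 → (13,15).
Selected 4 talks.

4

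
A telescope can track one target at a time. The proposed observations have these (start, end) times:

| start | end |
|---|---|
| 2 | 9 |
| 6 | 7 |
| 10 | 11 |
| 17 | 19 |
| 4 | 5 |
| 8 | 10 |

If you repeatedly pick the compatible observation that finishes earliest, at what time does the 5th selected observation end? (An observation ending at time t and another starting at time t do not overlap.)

Sorted by end: (4,5)  (6,7)  (2,9)  (8,10)  (10,11)  (17,19)
take (4,5); take (6,7); skip (2,9); take (8,10); take (10,11); take (17,19).
Selected: (4,5) (6,7) (8,10) (10,11) (17,19)

19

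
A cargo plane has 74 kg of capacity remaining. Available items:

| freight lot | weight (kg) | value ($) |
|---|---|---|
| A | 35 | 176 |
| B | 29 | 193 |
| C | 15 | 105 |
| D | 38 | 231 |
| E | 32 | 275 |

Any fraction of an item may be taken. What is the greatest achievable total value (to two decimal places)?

559.69

Sort by value per unit weight and fill in that order.
Ratios (sorted): E 8.59, C 7.00, B 6.66, D 6.08, A 5.03
take E (32 @ 275); take C (15 @ 105); take 27/29 of B → 179.69. Capacity used 74/74.
Total value = 559.69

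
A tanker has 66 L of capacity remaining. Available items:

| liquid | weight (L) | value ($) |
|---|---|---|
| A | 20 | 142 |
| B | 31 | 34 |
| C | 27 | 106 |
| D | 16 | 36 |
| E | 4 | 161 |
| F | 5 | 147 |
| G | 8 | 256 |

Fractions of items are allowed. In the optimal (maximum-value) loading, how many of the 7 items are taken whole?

Order: E (161/4=40.25) > G (256/8=32.00) > F (147/5=29.40) > A (142/20=7.10) > C (106/27=3.93) > D (36/16=2.25) > B (34/31=1.10)
Fill: take E (4 @ 161) → take G (8 @ 256) → take F (5 @ 147) → take A (20 @ 142) → take C (27 @ 106) → take 2/16 of D → 4.50; 66/66 used.
5 item(s) taken whole; one partial (take 2/16 of D).

5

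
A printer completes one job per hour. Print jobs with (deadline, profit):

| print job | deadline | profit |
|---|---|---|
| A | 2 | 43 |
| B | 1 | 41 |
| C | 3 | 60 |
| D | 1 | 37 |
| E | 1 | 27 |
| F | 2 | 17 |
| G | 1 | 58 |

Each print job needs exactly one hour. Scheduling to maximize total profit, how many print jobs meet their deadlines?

3

Sort by profit descending; place each in the latest free slot ≤ its deadline.
By profit: C(d3,60), G(d1,58), A(d2,43), B(d1,41), D(d1,37), E(d1,27), F(d2,17)
C→slot 3; G→slot 1; A→slot 2; B skipped; D skipped; E skipped; F skipped.
3 of 7 scheduled.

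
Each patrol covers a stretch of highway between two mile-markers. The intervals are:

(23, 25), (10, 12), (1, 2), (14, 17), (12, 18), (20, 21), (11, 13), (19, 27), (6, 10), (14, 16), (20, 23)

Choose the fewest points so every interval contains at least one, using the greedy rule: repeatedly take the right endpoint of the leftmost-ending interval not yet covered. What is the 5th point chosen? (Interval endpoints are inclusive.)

21

Sort by right endpoint; whenever an interval is uncovered, place a point at its right end.
Sorted: [1,2] [6,10] [10,12] [11,13] [14,16] [14,17] [12,18] [20,21] [20,23] [23,25] [19,27]
{[1,2]} hit by 2; {[6,10],[10,12]} hit by 10; {[11,13]} hit by 13; {[14,16],[14,17],[12,18]} hit by 16; {[20,21],[20,23]} hit by 21; {[23,25],[19,27]} hit by 25.
Points: 2, 10, 13, 16, 21, 25 (6 total).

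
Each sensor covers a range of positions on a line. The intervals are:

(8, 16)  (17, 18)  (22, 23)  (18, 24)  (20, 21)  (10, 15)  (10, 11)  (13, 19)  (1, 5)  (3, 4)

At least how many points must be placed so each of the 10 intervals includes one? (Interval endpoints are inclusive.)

Sorted: [3,4] [1,5] [10,11] [10,15] [8,16] [17,18] [13,19] [20,21] [22,23] [18,24]
{[3,4],[1,5]} hit by 4; {[10,11],[10,15],[8,16]} hit by 11; {[17,18],[13,19]} hit by 18; {[20,21]} hit by 21; {[22,23],[18,24]} hit by 23.
Points: 4, 11, 18, 21, 23 (5 total).

5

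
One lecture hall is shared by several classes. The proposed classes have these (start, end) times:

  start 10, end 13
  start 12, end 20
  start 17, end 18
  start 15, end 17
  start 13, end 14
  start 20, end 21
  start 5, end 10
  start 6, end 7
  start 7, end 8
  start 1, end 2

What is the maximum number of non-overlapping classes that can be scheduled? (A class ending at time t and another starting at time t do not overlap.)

8

Sorted by end: (1,2)  (6,7)  (7,8)  (5,10)  (10,13)  (13,14)  (15,17)  (17,18)  (12,20)  (20,21)
take (1,2); take (6,7); take (7,8); take (10,13); take (13,14); take (15,17); take (17,18); skip (12,20); take (20,21).
Selected 8 classes.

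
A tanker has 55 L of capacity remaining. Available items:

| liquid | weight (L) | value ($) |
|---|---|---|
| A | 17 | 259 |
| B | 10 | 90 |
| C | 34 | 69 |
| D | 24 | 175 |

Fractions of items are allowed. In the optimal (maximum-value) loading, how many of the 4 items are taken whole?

3

Sort by value per unit weight and fill in that order.
Ratios (sorted): A 15.24, B 9.00, D 7.29, C 2.03
take A (17 @ 259); take B (10 @ 90); take D (24 @ 175); take 4/34 of C → 8.12. Capacity used 55/55.
3 item(s) taken whole; one partial (take 4/34 of C).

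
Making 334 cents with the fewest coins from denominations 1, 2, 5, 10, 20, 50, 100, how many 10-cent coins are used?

1

334 − 3×100→34 − 1×20→14 − 1×10→4 − 2×2→0
Count of 10: 1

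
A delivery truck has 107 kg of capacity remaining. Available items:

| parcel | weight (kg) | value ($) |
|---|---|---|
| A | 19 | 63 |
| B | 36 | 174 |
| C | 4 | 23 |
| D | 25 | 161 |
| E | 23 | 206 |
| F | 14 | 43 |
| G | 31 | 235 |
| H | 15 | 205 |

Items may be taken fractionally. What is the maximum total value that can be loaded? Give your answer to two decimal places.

Sort by value per unit weight and fill in that order.
Ratios (sorted): H 13.67, E 8.96, G 7.58, D 6.44, C 5.75, B 4.83, A 3.32, F 3.07
take H (15 @ 205); take E (23 @ 206); take G (31 @ 235); take D (25 @ 161); take C (4 @ 23); take 9/36 of B → 43.50. Capacity used 107/107.
Total value = 873.50

873.50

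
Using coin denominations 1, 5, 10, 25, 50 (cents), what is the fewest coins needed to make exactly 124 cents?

124 = 2×50 + 2×10 + 4×1
Total coins = 2 + 2 + 4 = 8

8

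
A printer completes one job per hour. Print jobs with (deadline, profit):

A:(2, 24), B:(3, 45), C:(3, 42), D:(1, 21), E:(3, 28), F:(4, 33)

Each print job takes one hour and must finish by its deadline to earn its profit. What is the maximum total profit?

148

Sort by profit descending; place each in the latest free slot ≤ its deadline.
Profit order: B=45 C=42 F=33 E=28 A=24 D=21
Assign: B→slot 3, C→slot 2, F→slot 4, E→slot 1, A skipped, D skipped.
Slots: [1:E] [2:C] [3:B] [4:F]
Profit = 28 + 42 + 45 + 33 = 148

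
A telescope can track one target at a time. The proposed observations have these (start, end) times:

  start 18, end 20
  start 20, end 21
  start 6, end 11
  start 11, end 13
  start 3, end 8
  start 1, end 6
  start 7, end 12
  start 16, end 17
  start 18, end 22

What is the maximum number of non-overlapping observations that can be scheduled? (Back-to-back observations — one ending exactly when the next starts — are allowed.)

6

Greedy by earliest finish: after sorting by end time, pick each interval compatible with the last pick.
By end time: (1,6), (3,8), (6,11), (7,12), (11,13), (16,17), (18,20), (20,21), (18,22).
Pick (1,6); next start ≥ 6 → (6,11); next start ≥ 11 → (11,13); next start ≥ 13 → (16,17); next start ≥ 17 → (18,20); next start ≥ 20 → (20,21).
Selected 6 observations.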